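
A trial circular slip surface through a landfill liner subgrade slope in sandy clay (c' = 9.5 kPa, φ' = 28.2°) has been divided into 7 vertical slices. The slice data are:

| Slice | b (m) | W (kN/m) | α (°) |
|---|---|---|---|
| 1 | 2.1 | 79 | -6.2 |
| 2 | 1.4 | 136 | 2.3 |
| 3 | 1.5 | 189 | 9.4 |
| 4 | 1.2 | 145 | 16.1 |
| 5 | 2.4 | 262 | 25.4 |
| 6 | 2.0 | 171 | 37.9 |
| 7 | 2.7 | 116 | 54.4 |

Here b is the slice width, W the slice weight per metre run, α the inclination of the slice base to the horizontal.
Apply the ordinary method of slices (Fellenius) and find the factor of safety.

FS = 1.79

Ordinary method of slices: FS = Σ[c'·Δl_i + (W_i cosα_i)·tanφ'] / Σ W_i sinα_i, with Δl_i = b_i / cosα_i.
Slice 1: Δl = 2.1/cos(-6.2°) = 2.112 m; N'_1 = 79·cos(-6.2°) = 78.5; c'Δl = 20.07; W sinα = -8.5
Slice 2: Δl = 1.4/cos2.3° = 1.401 m; N'_2 = 136·cos2.3° = 135.9; c'Δl = 13.31; W sinα = 5.5
Slice 3: Δl = 1.5/cos9.4° = 1.520 m; N'_3 = 189·cos9.4° = 186.5; c'Δl = 14.44; W sinα = 30.9
Slice 4: Δl = 1.2/cos16.1° = 1.249 m; N'_4 = 145·cos16.1° = 139.3; c'Δl = 11.87; W sinα = 40.2
Slice 5: Δl = 2.4/cos25.4° = 2.657 m; N'_5 = 262·cos25.4° = 236.7; c'Δl = 25.24; W sinα = 112.4
Slice 6: Δl = 2.0/cos37.9° = 2.535 m; N'_6 = 171·cos37.9° = 134.9; c'Δl = 24.08; W sinα = 105.0
Slice 7: Δl = 2.7/cos54.4° = 4.638 m; N'_7 = 116·cos54.4° = 67.5; c'Δl = 44.06; W sinα = 94.3
Σc'Δl = 153.1 kN/m; ΣN' = 979.3 kN/m; ΣW sinα = 379.7 kN/m
Resisting = 153.1 + 979.3·tan28.2° = 153.1 + 525.1 = 678.2 kN/m
FS = 678.2 / 379.7 = 1.786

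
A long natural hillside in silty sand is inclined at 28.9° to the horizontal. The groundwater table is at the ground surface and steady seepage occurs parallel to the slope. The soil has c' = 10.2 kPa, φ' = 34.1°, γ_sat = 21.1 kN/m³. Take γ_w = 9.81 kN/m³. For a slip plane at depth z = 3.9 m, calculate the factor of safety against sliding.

With seepage parallel to the slope and the water table at the surface, the effective normal stress on the slip plane uses the buoyant unit weight γ' = γ_sat − γ_w while the driving shear stress uses γ_sat:
FS = [c' + γ' z cos²β tanφ'] / [γ_sat z sinβ cosβ]
γ' = 21.1 − 9.81 = 11.29 kN/m³
Numerator = 10.2 + 11.29·3.9·cos²28.9°·tan34.1° = 10.2 + 11.29·3.9·0.7664·0.6771 = 33.048 kPa
Denominator = 21.1·3.9·sin28.9°·cos28.9° = 21.1·3.9·0.4833·0.8755 = 34.817 kPa
FS = 33.048 / 34.817 = 0.949

FS = 0.95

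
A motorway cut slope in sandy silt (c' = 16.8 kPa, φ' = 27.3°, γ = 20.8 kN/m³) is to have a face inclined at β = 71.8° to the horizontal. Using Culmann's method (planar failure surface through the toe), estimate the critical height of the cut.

Culmann's analysis gives the critical failure plane at α_cr = (β + φ')/2 = (71.8 + 27.3)/2 = 49.5°, and the critical height
H_c = (4c'/γ) · sinβ cosφ' / [1 − cos(β − φ')]
    = (4·16.8/20.8) · sin71.8°·cos27.3° / [1 − cos(44.5°)]
    = 3.231 · 0.9500·0.8886 / [1 − 0.7133]
    = 3.231 · 0.8442 / 0.2867
    = 9.51 m

H_c = 9.51 m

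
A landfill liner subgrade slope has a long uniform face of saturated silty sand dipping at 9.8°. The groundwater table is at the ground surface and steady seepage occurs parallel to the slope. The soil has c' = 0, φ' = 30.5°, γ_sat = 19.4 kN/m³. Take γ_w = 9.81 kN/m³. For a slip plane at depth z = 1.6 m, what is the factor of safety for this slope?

With seepage parallel to the slope and the water table at the surface, the effective normal stress on the slip plane uses the buoyant unit weight γ' = γ_sat − γ_w while the driving shear stress uses γ_sat:
FS = [c' + γ' z cos²β tanφ'] / [γ_sat z sinβ cosβ]
(For c' = 0 this reduces to FS = (γ'/γ_sat)·tanφ'/tanβ.)
γ' = 19.4 − 9.81 = 9.59 kN/m³
Numerator = 0.0 + 9.59·1.6·cos²9.8°·tan30.5° = 0.0 + 9.59·1.6·0.9710·0.5890 = 8.776 kPa
Denominator = 19.4·1.6·sin9.8°·cos9.8° = 19.4·1.6·0.1702·0.9854 = 5.206 kPa
FS = 8.776 / 5.206 = 1.686

FS = 1.69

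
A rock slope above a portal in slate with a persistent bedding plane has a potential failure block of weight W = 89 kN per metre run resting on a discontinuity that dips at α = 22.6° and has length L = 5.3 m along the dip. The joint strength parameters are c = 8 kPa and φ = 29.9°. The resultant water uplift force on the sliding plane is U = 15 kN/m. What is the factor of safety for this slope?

FS = 2.37

Resolving the block weight along and normal to the plane and applying the Mohr–Coulomb strength on the joint:
N' = W cosα − U = 89·cos22.6° − 15 = 67.2 kN/m
Driving force T = W sinα = 89·sin22.6° = 34.2 kN/m
Resisting force R = c·L + N'·tanφ = 8·5.3 + 67.2·tan29.9° = 42.4 + 38.6 = 81.0 kN/m
FS = R / T = 81.0 / 34.2 = 2.369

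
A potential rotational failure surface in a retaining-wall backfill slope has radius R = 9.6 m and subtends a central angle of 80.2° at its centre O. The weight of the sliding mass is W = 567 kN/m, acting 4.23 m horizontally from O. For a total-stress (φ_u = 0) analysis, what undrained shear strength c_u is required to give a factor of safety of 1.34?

c_u = 24.9 kPa

FS = c_u·L_a·R / (W·d), so c_u = FS·W·d / (L_a·R).
Arc length L_a = R·θ = 9.6·(80.2°·π/180) = 9.6·1.3998 = 13.44 m
c_u = 1.34·567·4.23 / (13.44·9.6) = 3213.9 / 129.00 = 24.91 kPa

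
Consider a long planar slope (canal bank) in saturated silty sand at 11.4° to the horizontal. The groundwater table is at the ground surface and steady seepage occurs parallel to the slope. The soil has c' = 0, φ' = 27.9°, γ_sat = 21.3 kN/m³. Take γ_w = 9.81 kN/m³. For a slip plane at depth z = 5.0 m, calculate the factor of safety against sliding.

With seepage parallel to the slope and the water table at the surface, the effective normal stress on the slip plane uses the buoyant unit weight γ' = γ_sat − γ_w while the driving shear stress uses γ_sat:
FS = [c' + γ' z cos²β tanφ'] / [γ_sat z sinβ cosβ]
(For c' = 0 this reduces to FS = (γ'/γ_sat)·tanφ'/tanβ.)
γ' = 21.3 − 9.81 = 11.49 kN/m³
Numerator = 0.0 + 11.49·5.0·cos²11.4°·tan27.9° = 0.0 + 11.49·5.0·0.9609·0.5295 = 29.230 kPa
Denominator = 21.3·5.0·sin11.4°·cos11.4° = 21.3·5.0·0.1977·0.9803 = 20.635 kPa
FS = 29.230 / 20.635 = 1.417

FS = 1.42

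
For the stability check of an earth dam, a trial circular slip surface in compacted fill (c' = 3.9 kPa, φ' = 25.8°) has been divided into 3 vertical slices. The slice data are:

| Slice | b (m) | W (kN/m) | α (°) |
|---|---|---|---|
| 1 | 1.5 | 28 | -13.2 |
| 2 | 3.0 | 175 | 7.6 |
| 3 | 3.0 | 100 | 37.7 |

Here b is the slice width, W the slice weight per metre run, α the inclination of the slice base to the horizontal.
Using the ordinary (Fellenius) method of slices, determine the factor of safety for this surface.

FS = 2.15

Ordinary method of slices: FS = Σ[c'·Δl_i + (W_i cosα_i)·tanφ'] / Σ W_i sinα_i, with Δl_i = b_i / cosα_i.
Slice 1: Δl = 1.5/cos(-13.2°) = 1.541 m; N'_1 = 28·cos(-13.2°) = 27.3; c'Δl = 6.01; W sinα = -6.4
Slice 2: Δl = 3.0/cos7.6° = 3.027 m; N'_2 = 175·cos7.6° = 173.5; c'Δl = 11.80; W sinα = 23.1
Slice 3: Δl = 3.0/cos37.7° = 3.792 m; N'_3 = 100·cos37.7° = 79.1; c'Δl = 14.79; W sinα = 61.2
Σc'Δl = 32.6 kN/m; ΣN' = 279.8 kN/m; ΣW sinα = 77.9 kN/m
Resisting = 32.6 + 279.8·tan25.8° = 32.6 + 135.3 = 167.9 kN/m
FS = 167.9 / 77.9 = 2.155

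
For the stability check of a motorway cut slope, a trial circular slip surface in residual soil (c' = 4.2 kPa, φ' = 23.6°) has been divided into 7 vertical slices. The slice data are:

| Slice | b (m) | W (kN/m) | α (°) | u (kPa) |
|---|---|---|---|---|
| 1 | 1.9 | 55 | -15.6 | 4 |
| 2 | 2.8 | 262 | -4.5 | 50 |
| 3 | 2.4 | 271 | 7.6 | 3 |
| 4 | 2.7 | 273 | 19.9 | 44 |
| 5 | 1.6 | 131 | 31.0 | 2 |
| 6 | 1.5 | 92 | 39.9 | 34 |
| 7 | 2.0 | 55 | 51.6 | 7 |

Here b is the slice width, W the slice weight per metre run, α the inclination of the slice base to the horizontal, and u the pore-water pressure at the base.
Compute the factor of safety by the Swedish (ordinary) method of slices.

FS = 1.41

Ordinary method of slices: FS = Σ[c'·Δl_i + (W_i cosα_i − u_i·Δl_i)·tanφ'] / Σ W_i sinα_i, with Δl_i = b_i / cosα_i.
Slice 1: Δl = 1.9/cos(-15.6°) = 1.973 m; N'_1 = 55·cos(-15.6°) − 4·1.973 = 45.1; c'Δl = 8.29; W sinα = -14.8
Slice 2: Δl = 2.8/cos(-4.5°) = 2.809 m; N'_2 = 262·cos(-4.5°) − 50·2.809 = 120.8; c'Δl = 11.80; W sinα = -20.6
Slice 3: Δl = 2.4/cos7.6° = 2.421 m; N'_3 = 271·cos7.6° − 3·2.421 = 261.4; c'Δl = 10.17; W sinα = 35.8
Slice 4: Δl = 2.7/cos19.9° = 2.871 m; N'_4 = 273·cos19.9° − 44·2.871 = 130.4; c'Δl = 12.06; W sinα = 92.9
Slice 5: Δl = 1.6/cos31.0° = 1.867 m; N'_5 = 131·cos31.0° − 2·1.867 = 108.6; c'Δl = 7.84; W sinα = 67.5
Slice 6: Δl = 1.5/cos39.9° = 1.955 m; N'_6 = 92·cos39.9° − 34·1.955 = 4.1; c'Δl = 8.21; W sinα = 59.0
Slice 7: Δl = 2.0/cos51.6° = 3.220 m; N'_7 = 55·cos51.6° − 7·3.220 = 11.6; c'Δl = 13.52; W sinα = 43.1
Σc'Δl = 71.9 kN/m; ΣN' = 681.8 kN/m; ΣW sinα = 263.0 kN/m
Resisting = 71.9 + 681.8·tan23.6° = 71.9 + 297.9 = 369.8 kN/m
FS = 369.8 / 263.0 = 1.406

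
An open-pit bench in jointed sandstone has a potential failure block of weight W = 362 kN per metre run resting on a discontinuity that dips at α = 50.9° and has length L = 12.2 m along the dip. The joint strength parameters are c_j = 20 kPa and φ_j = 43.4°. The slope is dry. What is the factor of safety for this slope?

FS = 1.64

Resolving the block weight along and normal to the plane and applying the Mohr–Coulomb strength on the joint:
N' = W cosα = 362·cos50.9° = 228.3 kN/m
Driving force T = W sinα = 362·sin50.9° = 280.9 kN/m
Resisting force R = c_j·L + N'·tanφ_j = 20·12.2 + 228.3·tan43.4° = 244.0 + 215.9 = 459.9 kN/m
FS = R / T = 459.9 / 280.9 = 1.637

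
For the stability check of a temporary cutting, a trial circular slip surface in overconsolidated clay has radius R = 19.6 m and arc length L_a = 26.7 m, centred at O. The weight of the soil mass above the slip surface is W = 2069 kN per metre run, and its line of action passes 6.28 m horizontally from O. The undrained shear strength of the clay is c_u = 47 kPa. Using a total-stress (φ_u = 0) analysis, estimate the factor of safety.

Taking moments about the centre O, the resisting moment is provided by the undrained shear strength acting along the arc:
M_R = c_u·L_a·R = 47·26.70·19.6 = 24596.0 kN·m/m
M_D = W·d = 2069·6.28 = 12993.3 kN·m/m
FS = M_R / M_D = 24596.0 / 12993.3 = 1.893

FS = 1.89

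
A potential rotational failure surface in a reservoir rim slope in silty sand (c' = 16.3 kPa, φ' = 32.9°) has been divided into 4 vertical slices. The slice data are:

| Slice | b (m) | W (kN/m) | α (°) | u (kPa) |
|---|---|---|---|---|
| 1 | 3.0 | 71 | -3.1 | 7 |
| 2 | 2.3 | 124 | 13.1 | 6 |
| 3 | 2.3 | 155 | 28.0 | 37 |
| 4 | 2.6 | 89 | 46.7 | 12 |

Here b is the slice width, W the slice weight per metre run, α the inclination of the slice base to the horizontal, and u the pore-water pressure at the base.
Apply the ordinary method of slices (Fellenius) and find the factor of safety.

Ordinary method of slices: FS = Σ[c'·Δl_i + (W_i cosα_i − u_i·Δl_i)·tanφ'] / Σ W_i sinα_i, with Δl_i = b_i / cosα_i.
Slice 1: Δl = 3.0/cos(-3.1°) = 3.004 m; N'_1 = 71·cos(-3.1°) − 7·3.004 = 49.9; c'Δl = 48.97; W sinα = -3.8
Slice 2: Δl = 2.3/cos13.1° = 2.361 m; N'_2 = 124·cos13.1° − 6·2.361 = 106.6; c'Δl = 38.49; W sinα = 28.1
Slice 3: Δl = 2.3/cos28.0° = 2.605 m; N'_3 = 155·cos28.0° − 37·2.605 = 40.5; c'Δl = 42.46; W sinα = 72.8
Slice 4: Δl = 2.6/cos46.7° = 3.791 m; N'_4 = 89·cos46.7° − 12·3.791 = 15.5; c'Δl = 61.79; W sinα = 64.8
Σc'Δl = 191.7 kN/m; ΣN' = 212.5 kN/m; ΣW sinα = 161.8 kN/m
Resisting = 191.7 + 212.5·tan32.9° = 191.7 + 137.5 = 329.2 kN/m
FS = 329.2 / 161.8 = 2.034

FS = 2.03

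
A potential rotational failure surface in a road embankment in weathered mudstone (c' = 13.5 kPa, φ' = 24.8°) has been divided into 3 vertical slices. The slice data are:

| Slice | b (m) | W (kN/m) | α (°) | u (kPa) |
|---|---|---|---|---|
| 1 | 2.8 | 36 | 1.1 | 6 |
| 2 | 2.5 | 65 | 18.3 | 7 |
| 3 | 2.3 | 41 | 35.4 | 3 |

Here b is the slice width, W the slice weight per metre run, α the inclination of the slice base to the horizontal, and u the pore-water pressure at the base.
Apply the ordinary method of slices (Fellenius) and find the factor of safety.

FS = 3.39

Ordinary method of slices: FS = Σ[c'·Δl_i + (W_i cosα_i − u_i·Δl_i)·tanφ'] / Σ W_i sinα_i, with Δl_i = b_i / cosα_i.
Slice 1: Δl = 2.8/cos1.1° = 2.801 m; N'_1 = 36·cos1.1° − 6·2.801 = 19.2; c'Δl = 37.81; W sinα = 0.7
Slice 2: Δl = 2.5/cos18.3° = 2.633 m; N'_2 = 65·cos18.3° − 7·2.633 = 43.3; c'Δl = 35.55; W sinα = 20.4
Slice 3: Δl = 2.3/cos35.4° = 2.822 m; N'_3 = 41·cos35.4° − 3·2.822 = 25.0; c'Δl = 38.09; W sinα = 23.8
Σc'Δl = 111.4 kN/m; ΣN' = 87.4 kN/m; ΣW sinα = 44.9 kN/m
Resisting = 111.4 + 87.4·tan24.8° = 111.4 + 40.4 = 151.8 kN/m
FS = 151.8 / 44.9 = 3.385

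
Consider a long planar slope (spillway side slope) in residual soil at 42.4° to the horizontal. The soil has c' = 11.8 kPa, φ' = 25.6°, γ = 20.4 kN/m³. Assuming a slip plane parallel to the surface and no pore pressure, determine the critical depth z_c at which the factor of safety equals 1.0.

Setting FS = 1.00 in FS = [c' + γz cos²β tanφ'] / [γz sinβ cosβ] and solving for z:
z = c' / [γ cosβ (FS·sinβ − cosβ·tanφ')]
  = 11.8 / [20.4·cos42.4°·(1.00·sin42.4° − cos42.4°·tan25.6°)]
  = 11.8 / [20.4·0.7385·(1.00·0.6743 − 0.7385·0.4791)]
  = 11.8 / 4.8281 = 2.444 m

z_c = 2.44 m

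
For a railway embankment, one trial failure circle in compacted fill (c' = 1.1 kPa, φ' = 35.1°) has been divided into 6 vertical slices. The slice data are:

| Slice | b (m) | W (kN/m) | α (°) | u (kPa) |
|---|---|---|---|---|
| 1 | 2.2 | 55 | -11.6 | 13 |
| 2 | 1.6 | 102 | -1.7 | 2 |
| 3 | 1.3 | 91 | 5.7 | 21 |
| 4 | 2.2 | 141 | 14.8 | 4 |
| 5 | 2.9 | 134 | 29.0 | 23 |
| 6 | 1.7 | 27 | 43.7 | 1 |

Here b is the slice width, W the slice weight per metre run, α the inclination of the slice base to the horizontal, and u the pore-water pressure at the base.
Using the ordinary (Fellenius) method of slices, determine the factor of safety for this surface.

FS = 2.41

Ordinary method of slices: FS = Σ[c'·Δl_i + (W_i cosα_i − u_i·Δl_i)·tanφ'] / Σ W_i sinα_i, with Δl_i = b_i / cosα_i.
Slice 1: Δl = 2.2/cos(-11.6°) = 2.246 m; N'_1 = 55·cos(-11.6°) − 13·2.246 = 24.7; c'Δl = 2.47; W sinα = -11.1
Slice 2: Δl = 1.6/cos(-1.7°) = 1.601 m; N'_2 = 102·cos(-1.7°) − 2·1.601 = 98.8; c'Δl = 1.76; W sinα = -3.0
Slice 3: Δl = 1.3/cos5.7° = 1.306 m; N'_3 = 91·cos5.7° − 21·1.306 = 63.1; c'Δl = 1.44; W sinα = 9.0
Slice 4: Δl = 2.2/cos14.8° = 2.275 m; N'_4 = 141·cos14.8° − 4·2.275 = 127.2; c'Δl = 2.50; W sinα = 36.0
Slice 5: Δl = 2.9/cos29.0° = 3.316 m; N'_5 = 134·cos29.0° − 23·3.316 = 40.9; c'Δl = 3.65; W sinα = 65.0
Slice 6: Δl = 1.7/cos43.7° = 2.351 m; N'_6 = 27·cos43.7° − 1·2.351 = 17.2; c'Δl = 2.59; W sinα = 18.7
Σc'Δl = 14.4 kN/m; ΣN' = 371.9 kN/m; ΣW sinα = 114.6 kN/m
Resisting = 14.4 + 371.9·tan35.1° = 14.4 + 261.4 = 275.8 kN/m
FS = 275.8 / 114.6 = 2.407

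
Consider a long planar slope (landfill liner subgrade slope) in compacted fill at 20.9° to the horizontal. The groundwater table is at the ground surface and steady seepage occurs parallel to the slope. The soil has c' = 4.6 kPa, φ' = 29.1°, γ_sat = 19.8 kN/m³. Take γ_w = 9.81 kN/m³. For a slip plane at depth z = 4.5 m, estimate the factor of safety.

FS = 0.89

With seepage parallel to the slope and the water table at the surface, the effective normal stress on the slip plane uses the buoyant unit weight γ' = γ_sat − γ_w while the driving shear stress uses γ_sat:
FS = [c' + γ' z cos²β tanφ'] / [γ_sat z sinβ cosβ]
γ' = 19.8 − 9.81 = 9.99 kN/m³
Numerator = 4.6 + 9.99·4.5·cos²20.9°·tan29.1° = 4.6 + 9.99·4.5·0.8727·0.5566 = 26.437 kPa
Denominator = 19.8·4.5·sin20.9°·cos20.9° = 19.8·4.5·0.3567·0.9342 = 29.694 kPa
FS = 26.437 / 29.694 = 0.890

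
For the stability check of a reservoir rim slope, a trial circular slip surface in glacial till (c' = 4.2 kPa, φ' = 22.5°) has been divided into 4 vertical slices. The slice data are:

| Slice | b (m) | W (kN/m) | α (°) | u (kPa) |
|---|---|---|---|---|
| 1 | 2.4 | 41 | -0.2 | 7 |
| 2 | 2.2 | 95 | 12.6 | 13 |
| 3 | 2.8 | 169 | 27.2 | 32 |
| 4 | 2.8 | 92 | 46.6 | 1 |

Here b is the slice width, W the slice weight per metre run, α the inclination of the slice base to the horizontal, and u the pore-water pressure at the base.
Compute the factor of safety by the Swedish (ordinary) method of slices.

Ordinary method of slices: FS = Σ[c'·Δl_i + (W_i cosα_i − u_i·Δl_i)·tanφ'] / Σ W_i sinα_i, with Δl_i = b_i / cosα_i.
Slice 1: Δl = 2.4/cos(-0.2°) = 2.400 m; N'_1 = 41·cos(-0.2°) − 7·2.400 = 24.2; c'Δl = 10.08; W sinα = -0.1
Slice 2: Δl = 2.2/cos12.6° = 2.254 m; N'_2 = 95·cos12.6° − 13·2.254 = 63.4; c'Δl = 9.47; W sinα = 20.7
Slice 3: Δl = 2.8/cos27.2° = 3.148 m; N'_3 = 169·cos27.2° − 32·3.148 = 49.6; c'Δl = 13.22; W sinα = 77.2
Slice 4: Δl = 2.8/cos46.6° = 4.075 m; N'_4 = 92·cos46.6° − 1·4.075 = 59.1; c'Δl = 17.12; W sinα = 66.8
Σc'Δl = 49.9 kN/m; ΣN' = 196.3 kN/m; ΣW sinα = 164.7 kN/m
Resisting = 49.9 + 196.3·tan22.5° = 49.9 + 81.3 = 131.2 kN/m
FS = 131.2 / 164.7 = 0.797

FS = 0.80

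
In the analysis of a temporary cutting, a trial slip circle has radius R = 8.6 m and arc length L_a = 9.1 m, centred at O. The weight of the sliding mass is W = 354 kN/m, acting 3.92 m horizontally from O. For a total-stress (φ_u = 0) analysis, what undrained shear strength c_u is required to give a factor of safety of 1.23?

FS = c_u·L_a·R / (W·d), so c_u = FS·W·d / (L_a·R).
c_u = 1.23·354·3.92 / (9.10·8.6) = 1706.8 / 78.26 = 21.81 kPa

c_u = 21.8 kPa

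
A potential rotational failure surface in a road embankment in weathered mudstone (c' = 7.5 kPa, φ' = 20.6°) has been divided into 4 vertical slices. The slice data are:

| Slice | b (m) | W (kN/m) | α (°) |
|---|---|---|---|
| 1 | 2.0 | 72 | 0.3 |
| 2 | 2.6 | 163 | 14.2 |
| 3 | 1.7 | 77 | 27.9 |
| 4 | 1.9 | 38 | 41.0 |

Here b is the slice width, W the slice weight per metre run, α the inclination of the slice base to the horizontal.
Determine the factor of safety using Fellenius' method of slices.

FS = 1.89

Ordinary method of slices: FS = Σ[c'·Δl_i + (W_i cosα_i)·tanφ'] / Σ W_i sinα_i, with Δl_i = b_i / cosα_i.
Slice 1: Δl = 2.0/cos0.3° = 2.000 m; N'_1 = 72·cos0.3° = 72.0; c'Δl = 15.00; W sinα = 0.4
Slice 2: Δl = 2.6/cos14.2° = 2.682 m; N'_2 = 163·cos14.2° = 158.0; c'Δl = 20.11; W sinα = 40.0
Slice 3: Δl = 1.7/cos27.9° = 1.924 m; N'_3 = 77·cos27.9° = 68.0; c'Δl = 14.43; W sinα = 36.0
Slice 4: Δl = 1.9/cos41.0° = 2.518 m; N'_4 = 38·cos41.0° = 28.7; c'Δl = 18.88; W sinα = 24.9
Σc'Δl = 68.4 kN/m; ΣN' = 326.7 kN/m; ΣW sinα = 101.3 kN/m
Resisting = 68.4 + 326.7·tan20.6° = 68.4 + 122.8 = 191.2 kN/m
FS = 191.2 / 101.3 = 1.887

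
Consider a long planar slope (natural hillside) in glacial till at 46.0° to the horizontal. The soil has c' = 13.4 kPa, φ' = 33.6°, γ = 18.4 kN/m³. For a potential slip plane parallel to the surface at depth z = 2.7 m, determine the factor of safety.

For an infinite slope with a slip plane parallel to the surface (no pore pressure): FS = [c' + γz cos²β tanφ'] / [γz sinβ cosβ].
γz = 18.4·2.7 = 49.68 kN/m²
Numerator = 13.4 + 49.68·cos²46.0°·tan33.6° = 13.4 + 49.68·0.4826·0.6644 = 29.328 kPa
Denominator = 49.68·sin46.0°·cos46.0° = 49.68·0.7193·0.6947 = 24.825 kPa
FS = 29.328 / 24.825 = 1.181

FS = 1.18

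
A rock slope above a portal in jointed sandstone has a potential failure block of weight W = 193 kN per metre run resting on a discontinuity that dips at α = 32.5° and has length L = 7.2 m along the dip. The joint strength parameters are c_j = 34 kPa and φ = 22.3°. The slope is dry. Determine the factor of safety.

FS = 3.00

Resolving the block weight along and normal to the plane and applying the Mohr–Coulomb strength on the joint:
N' = W cosα = 193·cos32.5° = 162.8 kN/m
Driving force T = W sinα = 193·sin32.5° = 103.7 kN/m
Resisting force R = c_j·L + N'·tanφ = 34·7.2 + 162.8·tan22.3° = 244.8 + 66.8 = 311.6 kN/m
FS = R / T = 311.6 / 103.7 = 3.004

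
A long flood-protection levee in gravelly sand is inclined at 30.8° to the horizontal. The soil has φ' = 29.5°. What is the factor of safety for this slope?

FS = 0.95

For a dry cohesionless infinite slope the factor of safety is FS = tanφ' / tanβ.
FS = tan29.5° / tan30.8° = 0.5658 / 0.5961 = 0.949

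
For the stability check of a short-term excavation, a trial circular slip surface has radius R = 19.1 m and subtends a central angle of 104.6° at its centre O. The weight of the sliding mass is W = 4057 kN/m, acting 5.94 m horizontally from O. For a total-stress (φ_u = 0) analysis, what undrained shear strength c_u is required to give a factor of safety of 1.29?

FS = c_u·L_a·R / (W·d), so c_u = FS·W·d / (L_a·R).
Arc length L_a = R·θ = 19.1·(104.6°·π/180) = 19.1·1.8256 = 34.87 m
c_u = 1.29·4057·5.94 / (34.87·19.1) = 31087.2 / 666.00 = 46.68 kPa

c_u = 46.7 kPa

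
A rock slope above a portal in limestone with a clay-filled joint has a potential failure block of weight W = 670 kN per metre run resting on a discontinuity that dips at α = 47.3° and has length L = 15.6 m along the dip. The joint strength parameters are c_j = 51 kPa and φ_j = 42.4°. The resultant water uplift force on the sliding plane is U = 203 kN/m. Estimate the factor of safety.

Resolving the block weight along and normal to the plane and applying the Mohr–Coulomb strength on the joint:
N' = W cosα − U = 670·cos47.3° − 203 = 251.4 kN/m
Driving force T = W sinα = 670·sin47.3° = 492.4 kN/m
Resisting force R = c_j·L + N'·tanφ_j = 51·15.6 + 251.4·tan42.4° = 795.6 + 229.5 = 1025.1 kN/m
FS = R / T = 1025.1 / 492.4 = 2.082

FS = 2.08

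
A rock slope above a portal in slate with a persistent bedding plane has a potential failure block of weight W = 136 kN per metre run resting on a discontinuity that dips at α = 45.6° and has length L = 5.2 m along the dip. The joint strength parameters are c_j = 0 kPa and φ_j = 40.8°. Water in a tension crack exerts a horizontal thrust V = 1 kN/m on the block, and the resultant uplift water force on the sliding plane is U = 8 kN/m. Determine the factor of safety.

FS = 0.76

Resolving the block weight along and normal to the plane and applying the Mohr–Coulomb strength on the joint:
N' = W cosα − U − V sinα = 136·cos45.6° − 8 − 1·sin45.6° = 86.4 kN/m
Driving force T = W sinα + V cosα = 136·sin45.6° + 1·cos45.6° = 97.9 kN/m
Resisting force R = c_j·L + N'·tanφ_j = 0·5.2 + 86.4·tan40.8° = 0.0 + 74.6 = 74.6 kN/m
FS = R / T = 74.6 / 97.9 = 0.762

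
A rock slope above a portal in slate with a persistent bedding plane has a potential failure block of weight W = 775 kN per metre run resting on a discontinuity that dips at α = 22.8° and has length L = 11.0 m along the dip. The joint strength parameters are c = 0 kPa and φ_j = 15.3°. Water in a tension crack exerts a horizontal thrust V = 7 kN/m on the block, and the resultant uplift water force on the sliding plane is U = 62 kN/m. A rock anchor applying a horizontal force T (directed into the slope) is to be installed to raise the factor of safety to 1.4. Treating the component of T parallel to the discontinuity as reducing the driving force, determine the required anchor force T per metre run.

T = 180 kN/m

Resolving forces along and normal to the sliding plane, with the horizontal anchor force T adding T·sinα to the effective normal force and T·cosα acting up the plane against the driving force:
FS = [cL + (W cosα − U − V sinα + T sinα) tanφ_j] / [W sinα + V cosα − T cosα]
Without the anchor: N' = 649.7 kN/m, driving T_d = 306.8 kN/m, resisting R = 0·11.0 + 649.7·tan15.3° = 177.7 kN/m, FS = 0.58.
Setting FS = 1.4 and solving for T:
1.4·(306.8 − T cos22.8°) = 177.7 + T sin22.8°·tan15.3°
T·(sin22.8°·tan15.3° + 1.4·cos22.8°) = 1.4·306.8 − 177.7
T·(0.3875·0.2736 + 1.4·0.9219) = 429.5 − 177.7 = 251.7
T·1.3966 = 251.7
T = 180.3 kN/m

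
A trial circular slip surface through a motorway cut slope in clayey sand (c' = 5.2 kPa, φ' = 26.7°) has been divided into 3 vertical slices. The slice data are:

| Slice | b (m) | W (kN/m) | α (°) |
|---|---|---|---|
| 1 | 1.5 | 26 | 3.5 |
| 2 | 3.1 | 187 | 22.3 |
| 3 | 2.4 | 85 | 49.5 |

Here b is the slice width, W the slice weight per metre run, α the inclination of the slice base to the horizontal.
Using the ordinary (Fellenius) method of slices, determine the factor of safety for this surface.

Ordinary method of slices: FS = Σ[c'·Δl_i + (W_i cosα_i)·tanφ'] / Σ W_i sinα_i, with Δl_i = b_i / cosα_i.
Slice 1: Δl = 1.5/cos3.5° = 1.503 m; N'_1 = 26·cos3.5° = 26.0; c'Δl = 7.81; W sinα = 1.6
Slice 2: Δl = 3.1/cos22.3° = 3.351 m; N'_2 = 187·cos22.3° = 173.0; c'Δl = 17.42; W sinα = 71.0
Slice 3: Δl = 2.4/cos49.5° = 3.695 m; N'_3 = 85·cos49.5° = 55.2; c'Δl = 19.22; W sinα = 64.6
Σc'Δl = 44.5 kN/m; ΣN' = 254.2 kN/m; ΣW sinα = 137.2 kN/m
Resisting = 44.5 + 254.2·tan26.7° = 44.5 + 127.8 = 172.3 kN/m
FS = 172.3 / 137.2 = 1.256

FS = 1.26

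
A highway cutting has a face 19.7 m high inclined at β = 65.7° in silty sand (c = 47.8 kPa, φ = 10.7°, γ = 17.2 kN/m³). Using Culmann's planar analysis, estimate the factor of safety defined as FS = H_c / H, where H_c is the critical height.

FS = 1.19

H_c = (4c/γ) · sinβ cosφ / [1 − cos(β − φ)]
    = (4·47.8/17.2) · sin65.7°·cos10.7° / [1 − cos55.0°]
    = 11.116 · 0.8956 / 0.4264 = 23.35 m
FS = H_c / H = 23.35 / 19.7 = 1.185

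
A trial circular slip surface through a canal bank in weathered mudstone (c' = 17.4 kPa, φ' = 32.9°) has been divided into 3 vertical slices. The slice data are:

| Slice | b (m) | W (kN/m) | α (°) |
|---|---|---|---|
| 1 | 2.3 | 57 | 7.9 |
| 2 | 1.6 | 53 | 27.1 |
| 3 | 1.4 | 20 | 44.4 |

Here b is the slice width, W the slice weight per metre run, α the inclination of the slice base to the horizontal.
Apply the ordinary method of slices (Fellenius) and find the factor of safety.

Ordinary method of slices: FS = Σ[c'·Δl_i + (W_i cosα_i)·tanφ'] / Σ W_i sinα_i, with Δl_i = b_i / cosα_i.
Slice 1: Δl = 2.3/cos7.9° = 2.322 m; N'_1 = 57·cos7.9° = 56.5; c'Δl = 40.40; W sinα = 7.8
Slice 2: Δl = 1.6/cos27.1° = 1.797 m; N'_2 = 53·cos27.1° = 47.2; c'Δl = 31.27; W sinα = 24.1
Slice 3: Δl = 1.4/cos44.4° = 1.959 m; N'_3 = 20·cos44.4° = 14.3; c'Δl = 34.10; W sinα = 14.0
Σc'Δl = 105.8 kN/m; ΣN' = 117.9 kN/m; ΣW sinα = 46.0 kN/m
Resisting = 105.8 + 117.9·tan32.9° = 105.8 + 76.3 = 182.1 kN/m
FS = 182.1 / 46.0 = 3.960

FS = 3.96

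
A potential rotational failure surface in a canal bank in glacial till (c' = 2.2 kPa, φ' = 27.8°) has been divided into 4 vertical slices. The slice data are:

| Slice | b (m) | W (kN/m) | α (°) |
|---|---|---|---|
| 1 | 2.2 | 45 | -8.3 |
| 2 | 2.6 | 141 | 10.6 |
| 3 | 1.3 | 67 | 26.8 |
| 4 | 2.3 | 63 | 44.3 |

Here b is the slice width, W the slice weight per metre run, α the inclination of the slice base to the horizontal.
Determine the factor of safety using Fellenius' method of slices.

FS = 1.85

Ordinary method of slices: FS = Σ[c'·Δl_i + (W_i cosα_i)·tanφ'] / Σ W_i sinα_i, with Δl_i = b_i / cosα_i.
Slice 1: Δl = 2.2/cos(-8.3°) = 2.223 m; N'_1 = 45·cos(-8.3°) = 44.5; c'Δl = 4.89; W sinα = -6.5
Slice 2: Δl = 2.6/cos10.6° = 2.645 m; N'_2 = 141·cos10.6° = 138.6; c'Δl = 5.82; W sinα = 25.9
Slice 3: Δl = 1.3/cos26.8° = 1.456 m; N'_3 = 67·cos26.8° = 59.8; c'Δl = 3.20; W sinα = 30.2
Slice 4: Δl = 2.3/cos44.3° = 3.214 m; N'_4 = 63·cos44.3° = 45.1; c'Δl = 7.07; W sinα = 44.0
Σc'Δl = 21.0 kN/m; ΣN' = 288.0 kN/m; ΣW sinα = 93.7 kN/m
Resisting = 21.0 + 288.0·tan27.8° = 21.0 + 151.9 = 172.8 kN/m
FS = 172.8 / 93.7 = 1.846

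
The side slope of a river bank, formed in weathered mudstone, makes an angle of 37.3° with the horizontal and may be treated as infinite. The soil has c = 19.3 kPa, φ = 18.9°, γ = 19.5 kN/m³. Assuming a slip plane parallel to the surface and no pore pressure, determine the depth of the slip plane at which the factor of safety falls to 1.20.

Setting FS = 1.20 in FS = [c + γz cos²β tanφ] / [γz sinβ cosβ] and solving for z:
z = c / [γ cosβ (FS·sinβ − cosβ·tanφ)]
  = 19.3 / [19.5·cos37.3°·(1.20·sin37.3° − cos37.3°·tan18.9°)]
  = 19.3 / [19.5·0.7955·(1.20·0.6060 − 0.7955·0.3424)]
  = 19.3 / 7.0553 = 2.736 m

z = 2.74 m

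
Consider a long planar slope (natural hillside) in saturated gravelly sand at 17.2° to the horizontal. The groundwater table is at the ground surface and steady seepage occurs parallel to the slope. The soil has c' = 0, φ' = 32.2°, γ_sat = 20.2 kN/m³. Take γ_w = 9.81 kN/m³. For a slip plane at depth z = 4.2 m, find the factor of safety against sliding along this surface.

FS = 1.05

With seepage parallel to the slope and the water table at the surface, the effective normal stress on the slip plane uses the buoyant unit weight γ' = γ_sat − γ_w while the driving shear stress uses γ_sat:
FS = [c' + γ' z cos²β tanφ'] / [γ_sat z sinβ cosβ]
(For c' = 0 this reduces to FS = (γ'/γ_sat)·tanφ'/tanβ.)
γ' = 20.2 − 9.81 = 10.39 kN/m³
Numerator = 0.0 + 10.39·4.2·cos²17.2°·tan32.2° = 0.0 + 10.39·4.2·0.9126·0.6297 = 25.077 kPa
Denominator = 20.2·4.2·sin17.2°·cos17.2° = 20.2·4.2·0.2957·0.9553 = 23.966 kPa
FS = 25.077 / 23.966 = 1.046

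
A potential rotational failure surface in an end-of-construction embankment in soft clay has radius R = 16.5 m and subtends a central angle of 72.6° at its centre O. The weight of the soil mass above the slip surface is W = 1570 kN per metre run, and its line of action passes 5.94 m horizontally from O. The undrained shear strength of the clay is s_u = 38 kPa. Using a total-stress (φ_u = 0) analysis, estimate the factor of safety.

Taking moments about the centre O, the resisting moment is provided by the undrained shear strength acting along the arc:
Arc length L_a = R·θ = 16.5·(72.6°·π/180) = 16.5·1.2671 = 20.91 m
M_R = s_u·L_a·R = 38·20.91·16.5 = 13108.9 kN·m/m
M_D = W·d = 1570·5.94 = 9325.8 kN·m/m
FS = M_R / M_D = 13108.9 / 9325.8 = 1.406

FS = 1.41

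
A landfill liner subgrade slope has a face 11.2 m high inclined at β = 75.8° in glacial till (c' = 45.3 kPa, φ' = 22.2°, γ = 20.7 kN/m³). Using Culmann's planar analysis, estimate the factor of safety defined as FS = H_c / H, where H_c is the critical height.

FS = 1.73

H_c = (4c'/γ) · sinβ cosφ' / [1 − cos(β − φ')]
    = (4·45.3/20.7) · sin75.8°·cos22.2° / [1 − cos53.6°]
    = 8.754 · 0.8976 / 0.4066 = 19.32 m
FS = H_c / H = 19.32 / 11.2 = 1.725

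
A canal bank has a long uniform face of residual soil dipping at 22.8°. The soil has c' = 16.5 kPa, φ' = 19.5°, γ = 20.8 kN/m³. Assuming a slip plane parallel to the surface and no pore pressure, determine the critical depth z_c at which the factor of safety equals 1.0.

Setting FS = 1.00 in FS = [c' + γz cos²β tanφ'] / [γz sinβ cosβ] and solving for z:
z = c' / [γ cosβ (FS·sinβ − cosβ·tanφ')]
  = 16.5 / [20.8·cos22.8°·(1.00·sin22.8° − cos22.8°·tan19.5°)]
  = 16.5 / [20.8·0.9219·(1.00·0.3875 − 0.9219·0.3541)]
  = 16.5 / 1.1709 = 14.091 m

z_c = 14.09 m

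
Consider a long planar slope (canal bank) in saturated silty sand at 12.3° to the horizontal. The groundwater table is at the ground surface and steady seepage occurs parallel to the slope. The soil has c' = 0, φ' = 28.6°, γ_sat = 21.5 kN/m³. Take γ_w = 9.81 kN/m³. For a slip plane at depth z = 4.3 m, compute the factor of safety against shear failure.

With seepage parallel to the slope and the water table at the surface, the effective normal stress on the slip plane uses the buoyant unit weight γ' = γ_sat − γ_w while the driving shear stress uses γ_sat:
FS = [c' + γ' z cos²β tanφ'] / [γ_sat z sinβ cosβ]
(For c' = 0 this reduces to FS = (γ'/γ_sat)·tanφ'/tanβ.)
γ' = 21.5 − 9.81 = 11.69 kN/m³
Numerator = 0.0 + 11.69·4.3·cos²12.3°·tan28.6° = 0.0 + 11.69·4.3·0.9546·0.5452 = 26.163 kPa
Denominator = 21.5·4.3·sin12.3°·cos12.3° = 21.5·4.3·0.2130·0.9770 = 19.243 kPa
FS = 26.163 / 19.243 = 1.360

FS = 1.36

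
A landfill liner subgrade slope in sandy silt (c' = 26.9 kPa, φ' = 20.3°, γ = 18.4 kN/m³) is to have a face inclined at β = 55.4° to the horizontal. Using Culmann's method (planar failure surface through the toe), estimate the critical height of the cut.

H_c = 24.83 m

Culmann's analysis gives the critical failure plane at α_cr = (β + φ')/2 = (55.4 + 20.3)/2 = 37.9°, and the critical height
H_c = (4c'/γ) · sinβ cosφ' / [1 − cos(β − φ')]
    = (4·26.9/18.4) · sin55.4°·cos20.3° / [1 − cos(35.1°)]
    = 5.848 · 0.8231·0.9379 / [1 − 0.8181]
    = 5.848 · 0.7720 / 0.1819
    = 24.83 m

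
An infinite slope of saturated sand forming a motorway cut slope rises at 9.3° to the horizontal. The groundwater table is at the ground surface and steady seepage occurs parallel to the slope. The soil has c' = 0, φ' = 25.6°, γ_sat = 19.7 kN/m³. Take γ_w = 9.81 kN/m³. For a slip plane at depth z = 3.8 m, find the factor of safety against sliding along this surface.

FS = 1.47

With seepage parallel to the slope and the water table at the surface, the effective normal stress on the slip plane uses the buoyant unit weight γ' = γ_sat − γ_w while the driving shear stress uses γ_sat:
FS = [c' + γ' z cos²β tanφ'] / [γ_sat z sinβ cosβ]
(For c' = 0 this reduces to FS = (γ'/γ_sat)·tanφ'/tanβ.)
γ' = 19.7 − 9.81 = 9.89 kN/m³
Numerator = 0.0 + 9.89·3.8·cos²9.3°·tan25.6° = 0.0 + 9.89·3.8·0.9739·0.4791 = 17.536 kPa
Denominator = 19.7·3.8·sin9.3°·cos9.3° = 19.7·3.8·0.1616·0.9869 = 11.939 kPa
FS = 17.536 / 11.939 = 1.469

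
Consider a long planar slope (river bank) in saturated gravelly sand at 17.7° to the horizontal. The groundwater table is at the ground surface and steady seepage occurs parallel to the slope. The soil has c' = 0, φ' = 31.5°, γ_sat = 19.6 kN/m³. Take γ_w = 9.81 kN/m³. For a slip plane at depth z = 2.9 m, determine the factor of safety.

FS = 0.96

With seepage parallel to the slope and the water table at the surface, the effective normal stress on the slip plane uses the buoyant unit weight γ' = γ_sat − γ_w while the driving shear stress uses γ_sat:
FS = [c' + γ' z cos²β tanφ'] / [γ_sat z sinβ cosβ]
(For c' = 0 this reduces to FS = (γ'/γ_sat)·tanφ'/tanβ.)
γ' = 19.6 − 9.81 = 9.79 kN/m³
Numerator = 0.0 + 9.79·2.9·cos²17.7°·tan31.5° = 0.0 + 9.79·2.9·0.9076·0.6128 = 15.790 kPa
Denominator = 19.6·2.9·sin17.7°·cos17.7° = 19.6·2.9·0.3040·0.9527 = 16.463 kPa
FS = 15.790 / 16.463 = 0.959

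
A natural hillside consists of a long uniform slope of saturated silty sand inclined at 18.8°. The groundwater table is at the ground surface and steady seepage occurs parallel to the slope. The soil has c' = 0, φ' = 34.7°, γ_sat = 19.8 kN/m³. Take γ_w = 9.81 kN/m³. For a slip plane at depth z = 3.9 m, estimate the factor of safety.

With seepage parallel to the slope and the water table at the surface, the effective normal stress on the slip plane uses the buoyant unit weight γ' = γ_sat − γ_w while the driving shear stress uses γ_sat:
FS = [c' + γ' z cos²β tanφ'] / [γ_sat z sinβ cosβ]
(For c' = 0 this reduces to FS = (γ'/γ_sat)·tanφ'/tanβ.)
γ' = 19.8 − 9.81 = 9.99 kN/m³
Numerator = 0.0 + 9.99·3.9·cos²18.8°·tan34.7° = 0.0 + 9.99·3.9·0.8961·0.6924 = 24.176 kPa
Denominator = 19.8·3.9·sin18.8°·cos18.8° = 19.8·3.9·0.3223·0.9466 = 23.558 kPa
FS = 24.176 / 23.558 = 1.026

FS = 1.03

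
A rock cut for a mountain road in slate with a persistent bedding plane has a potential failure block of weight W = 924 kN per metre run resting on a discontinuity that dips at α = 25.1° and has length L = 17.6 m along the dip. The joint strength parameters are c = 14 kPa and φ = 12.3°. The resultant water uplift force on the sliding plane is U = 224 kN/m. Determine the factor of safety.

FS = 0.97

Resolving the block weight along and normal to the plane and applying the Mohr–Coulomb strength on the joint:
N' = W cosα − U = 924·cos25.1° − 224 = 612.7 kN/m
Driving force T = W sinα = 924·sin25.1° = 392.0 kN/m
Resisting force R = c·L + N'·tanφ = 14·17.6 + 612.7·tan12.3° = 246.4 + 133.6 = 380.0 kN/m
FS = R / T = 380.0 / 392.0 = 0.969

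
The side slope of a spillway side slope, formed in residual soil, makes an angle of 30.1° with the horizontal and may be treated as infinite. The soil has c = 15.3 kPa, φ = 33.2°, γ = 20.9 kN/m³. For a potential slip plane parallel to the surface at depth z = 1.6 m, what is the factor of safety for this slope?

FS = 2.18

For an infinite slope with a slip plane parallel to the surface (no pore pressure): FS = [c + γz cos²β tanφ] / [γz sinβ cosβ].
γz = 20.9·1.6 = 33.44 kN/m²
Numerator = 15.3 + 33.44·cos²30.1°·tan33.2° = 15.3 + 33.44·0.7485·0.6544 = 31.679 kPa
Denominator = 33.44·sin30.1°·cos30.1° = 33.44·0.5015·0.8652 = 14.509 kPa
FS = 31.679 / 14.509 = 2.183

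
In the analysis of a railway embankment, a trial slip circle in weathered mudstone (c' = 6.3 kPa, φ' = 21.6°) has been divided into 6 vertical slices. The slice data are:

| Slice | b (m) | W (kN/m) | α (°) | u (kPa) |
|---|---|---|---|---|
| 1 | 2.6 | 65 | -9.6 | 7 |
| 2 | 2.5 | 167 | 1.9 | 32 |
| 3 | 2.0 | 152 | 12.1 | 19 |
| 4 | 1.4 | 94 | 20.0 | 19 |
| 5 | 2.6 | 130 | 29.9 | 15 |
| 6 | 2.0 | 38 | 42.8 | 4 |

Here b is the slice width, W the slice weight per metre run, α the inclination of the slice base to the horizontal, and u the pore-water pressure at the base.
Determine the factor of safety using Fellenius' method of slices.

FS = 1.63

Ordinary method of slices: FS = Σ[c'·Δl_i + (W_i cosα_i − u_i·Δl_i)·tanφ'] / Σ W_i sinα_i, with Δl_i = b_i / cosα_i.
Slice 1: Δl = 2.6/cos(-9.6°) = 2.637 m; N'_1 = 65·cos(-9.6°) − 7·2.637 = 45.6; c'Δl = 16.61; W sinα = -10.8
Slice 2: Δl = 2.5/cos1.9° = 2.501 m; N'_2 = 167·cos1.9° − 32·2.501 = 86.9; c'Δl = 15.76; W sinα = 5.5
Slice 3: Δl = 2.0/cos12.1° = 2.045 m; N'_3 = 152·cos12.1° − 19·2.045 = 109.8; c'Δl = 12.89; W sinα = 31.9
Slice 4: Δl = 1.4/cos20.0° = 1.490 m; N'_4 = 94·cos20.0° − 19·1.490 = 60.0; c'Δl = 9.39; W sinα = 32.1
Slice 5: Δl = 2.6/cos29.9° = 2.999 m; N'_5 = 130·cos29.9° − 15·2.999 = 67.7; c'Δl = 18.89; W sinα = 64.8
Slice 6: Δl = 2.0/cos42.8° = 2.726 m; N'_6 = 38·cos42.8° − 4·2.726 = 17.0; c'Δl = 17.17; W sinα = 25.8
Σc'Δl = 90.7 kN/m; ΣN' = 387.0 kN/m; ΣW sinα = 149.3 kN/m
Resisting = 90.7 + 387.0·tan21.6° = 90.7 + 153.2 = 243.9 kN/m
FS = 243.9 / 149.3 = 1.633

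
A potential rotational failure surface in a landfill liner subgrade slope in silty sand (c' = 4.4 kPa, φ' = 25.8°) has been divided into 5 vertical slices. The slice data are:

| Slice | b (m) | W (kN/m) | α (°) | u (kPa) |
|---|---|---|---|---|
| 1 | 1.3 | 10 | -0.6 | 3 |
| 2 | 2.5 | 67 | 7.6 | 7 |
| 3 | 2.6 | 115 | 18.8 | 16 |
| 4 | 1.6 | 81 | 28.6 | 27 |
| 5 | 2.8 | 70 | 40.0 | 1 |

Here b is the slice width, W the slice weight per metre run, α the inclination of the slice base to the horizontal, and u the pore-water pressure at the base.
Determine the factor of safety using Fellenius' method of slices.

FS = 1.12

Ordinary method of slices: FS = Σ[c'·Δl_i + (W_i cosα_i − u_i·Δl_i)·tanφ'] / Σ W_i sinα_i, with Δl_i = b_i / cosα_i.
Slice 1: Δl = 1.3/cos(-0.6°) = 1.300 m; N'_1 = 10·cos(-0.6°) − 3·1.300 = 6.1; c'Δl = 5.72; W sinα = -0.1
Slice 2: Δl = 2.5/cos7.6° = 2.522 m; N'_2 = 67·cos7.6° − 7·2.522 = 48.8; c'Δl = 11.10; W sinα = 8.9
Slice 3: Δl = 2.6/cos18.8° = 2.747 m; N'_3 = 115·cos18.8° − 16·2.747 = 64.9; c'Δl = 12.08; W sinα = 37.1
Slice 4: Δl = 1.6/cos28.6° = 1.822 m; N'_4 = 81·cos28.6° − 27·1.822 = 21.9; c'Δl = 8.02; W sinα = 38.8
Slice 5: Δl = 2.8/cos40.0° = 3.655 m; N'_5 = 70·cos40.0° − 1·3.655 = 50.0; c'Δl = 16.08; W sinα = 45.0
Σc'Δl = 53.0 kN/m; ΣN' = 191.7 kN/m; ΣW sinα = 129.6 kN/m
Resisting = 53.0 + 191.7·tan25.8° = 53.0 + 92.7 = 145.7 kN/m
FS = 145.7 / 129.6 = 1.124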